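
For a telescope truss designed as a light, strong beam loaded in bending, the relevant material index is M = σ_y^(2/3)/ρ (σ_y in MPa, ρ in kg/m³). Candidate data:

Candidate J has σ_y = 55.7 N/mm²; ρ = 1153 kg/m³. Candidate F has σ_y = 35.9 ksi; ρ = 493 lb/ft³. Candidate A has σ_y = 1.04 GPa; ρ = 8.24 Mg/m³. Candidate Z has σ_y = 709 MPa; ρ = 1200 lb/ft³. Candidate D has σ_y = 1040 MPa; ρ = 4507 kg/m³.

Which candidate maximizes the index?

candidate D

Putting every candidate on a common basis:
  candidate J: σ_y = 55.70 MPa, ρ = 1153 kg/m³
  candidate F: σ_y = 247.5 MPa, ρ = 7897 kg/m³
  candidate A: σ_y = 1040 MPa, ρ = 8240 kg/m³
  candidate Z: σ_y = 709.0 MPa, ρ = 19220 kg/m³
  candidate D: σ_y = 1040 MPa, ρ = 4507 kg/m³
  candidate D: M = 22.8×10⁻³
  candidate J: M = 12.6×10⁻³
  candidate A: M = 12.5×10⁻³
  candidate F: M = 4.99×10⁻³
  candidate Z: M = 4.14×10⁻³
Candidate D has the largest M.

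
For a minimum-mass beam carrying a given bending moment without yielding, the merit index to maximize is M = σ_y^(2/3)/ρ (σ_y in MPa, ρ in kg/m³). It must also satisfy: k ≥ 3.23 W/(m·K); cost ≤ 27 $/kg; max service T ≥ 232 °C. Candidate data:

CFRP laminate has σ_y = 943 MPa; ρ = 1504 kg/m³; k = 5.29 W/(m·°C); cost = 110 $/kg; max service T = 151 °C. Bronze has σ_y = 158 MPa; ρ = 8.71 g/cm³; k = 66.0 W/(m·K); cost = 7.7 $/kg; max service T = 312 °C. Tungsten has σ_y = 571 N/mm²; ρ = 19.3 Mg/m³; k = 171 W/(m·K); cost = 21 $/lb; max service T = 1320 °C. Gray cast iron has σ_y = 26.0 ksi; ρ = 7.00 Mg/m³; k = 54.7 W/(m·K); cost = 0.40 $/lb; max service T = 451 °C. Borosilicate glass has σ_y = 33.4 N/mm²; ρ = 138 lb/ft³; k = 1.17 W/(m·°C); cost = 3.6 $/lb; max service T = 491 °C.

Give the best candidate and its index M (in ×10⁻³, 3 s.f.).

gray cast iron, M = 4.54×10⁻³

Screen on constraints: k ≥ 3.23 W/(m·K); cost ≤ 27 $/kg; max service T ≥ 232 °C. Survivors: bronze, gray cast iron.
After converting to SI:
  bronze: σ_y = 158.0 MPa, ρ = 8710 kg/m³
  gray cast iron: σ_y = 179.3 MPa, ρ = 7000 kg/m³
  gray cast iron: M = 4.54×10⁻³
  bronze: M = 3.36×10⁻³
Gray cast iron ranks first.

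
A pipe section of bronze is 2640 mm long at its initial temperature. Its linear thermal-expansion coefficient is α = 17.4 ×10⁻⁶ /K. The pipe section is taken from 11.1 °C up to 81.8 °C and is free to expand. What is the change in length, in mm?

3.25 mm

ΔT = 81.8 − 11.1 = 70.70 K.
ΔL = α·L₀·ΔT = 17.4×10⁻⁶ × 2640 mm × 70.70 K = 3.25 mm.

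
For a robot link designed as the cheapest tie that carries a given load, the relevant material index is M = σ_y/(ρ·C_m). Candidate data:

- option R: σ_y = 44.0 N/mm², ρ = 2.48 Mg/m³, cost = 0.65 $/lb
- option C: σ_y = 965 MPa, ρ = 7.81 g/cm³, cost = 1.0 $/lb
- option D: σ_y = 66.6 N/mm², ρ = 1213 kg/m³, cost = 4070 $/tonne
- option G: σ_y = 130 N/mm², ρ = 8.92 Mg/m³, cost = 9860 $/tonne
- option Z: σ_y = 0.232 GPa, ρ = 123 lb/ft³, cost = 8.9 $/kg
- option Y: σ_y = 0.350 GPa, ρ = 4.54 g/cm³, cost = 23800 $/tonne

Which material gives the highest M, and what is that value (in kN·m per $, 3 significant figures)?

In SI units:
  option R: σ_y = 44.00 MPa, ρ = 2480 kg/m³, cost = 1.433 $/kg
  option C: σ_y = 965.0 MPa, ρ = 7810 kg/m³, cost = 2.205 $/kg
  option D: σ_y = 66.60 MPa, ρ = 1213 kg/m³, cost = 4.070 $/kg
  option G: σ_y = 130.0 MPa, ρ = 8920 kg/m³, cost = 9.860 $/kg
  option Z: σ_y = 232.0 MPa, ρ = 1970 kg/m³, cost = 8.900 $/kg
  option Y: σ_y = 350.0 MPa, ρ = 4540 kg/m³, cost = 23.80 $/kg
  option C: M = 56.0 kN·m per $
  option D: M = 13.5 kN·m per $
  option Z: M = 13.2 kN·m per $
  option R: M = 12.4 kN·m per $
  option Y: M = 3.24 kN·m per $
  option G: M = 1.48 kN·m per $
Highest index: option C.

option C, M = 56.0 kN·m per $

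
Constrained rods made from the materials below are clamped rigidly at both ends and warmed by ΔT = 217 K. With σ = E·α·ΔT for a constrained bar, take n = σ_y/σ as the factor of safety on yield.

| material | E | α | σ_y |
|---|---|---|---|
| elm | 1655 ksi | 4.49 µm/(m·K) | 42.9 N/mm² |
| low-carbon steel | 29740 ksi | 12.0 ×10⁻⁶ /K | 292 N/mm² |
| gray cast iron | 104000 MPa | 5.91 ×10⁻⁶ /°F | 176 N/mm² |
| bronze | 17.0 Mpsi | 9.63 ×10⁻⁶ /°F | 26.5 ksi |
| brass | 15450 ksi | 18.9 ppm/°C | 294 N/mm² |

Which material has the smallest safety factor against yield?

Converting E to GPa, α to ×10⁻⁶/K, σ_y to MPa, then σ and n for each:
  elm: E = 11.41, α = 4.49, σ_y = 42.90 → σ = 11.1 MPa, n = 3.86
  low-carbon steel: E = 205.1, α = 12.0, σ_y = 292.0 → σ = 534 MPa, n = 0.547
  gray cast iron: E = 104.0, α = 10.6, σ_y = 176.0 → σ = 240 MPa, n = 0.733
  bronze: E = 117.2, α = 17.3, σ_y = 182.7 → σ = 441 MPa, n = 0.414
  brass: E = 106.5, α = 18.9, σ_y = 294.0 → σ = 437 MPa, n = 0.673
Bronze has the lowest safety factor, n = 0.414.

bronze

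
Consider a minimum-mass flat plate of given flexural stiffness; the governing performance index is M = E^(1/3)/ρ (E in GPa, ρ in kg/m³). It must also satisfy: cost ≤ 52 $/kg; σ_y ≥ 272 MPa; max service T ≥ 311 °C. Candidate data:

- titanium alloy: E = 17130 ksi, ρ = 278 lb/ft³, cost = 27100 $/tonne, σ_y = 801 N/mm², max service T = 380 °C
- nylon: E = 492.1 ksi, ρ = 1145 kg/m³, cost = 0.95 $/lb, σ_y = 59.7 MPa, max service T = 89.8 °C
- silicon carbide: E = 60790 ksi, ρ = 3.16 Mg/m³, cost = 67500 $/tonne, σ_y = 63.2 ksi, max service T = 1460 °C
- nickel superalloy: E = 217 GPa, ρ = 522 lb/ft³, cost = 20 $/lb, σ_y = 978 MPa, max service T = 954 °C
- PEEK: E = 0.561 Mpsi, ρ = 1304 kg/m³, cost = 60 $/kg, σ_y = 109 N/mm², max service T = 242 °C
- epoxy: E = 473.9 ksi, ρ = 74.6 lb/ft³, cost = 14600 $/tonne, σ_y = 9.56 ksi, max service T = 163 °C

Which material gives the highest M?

titanium alloy

Screen on constraints: cost ≤ 52 $/kg; σ_y ≥ 272 MPa; max service T ≥ 311 °C. Survivors: titanium alloy, nickel superalloy.
Convert each candidate to consistent units, then evaluate M:
  titanium alloy: E = 118.1 GPa, ρ = 4453 kg/m³
  nickel superalloy: E = 217.0 GPa, ρ = 8362 kg/m³
  titanium alloy: M = 1.10×10⁻³
  nickel superalloy: M = 0.719×10⁻³
Titanium alloy has the largest M.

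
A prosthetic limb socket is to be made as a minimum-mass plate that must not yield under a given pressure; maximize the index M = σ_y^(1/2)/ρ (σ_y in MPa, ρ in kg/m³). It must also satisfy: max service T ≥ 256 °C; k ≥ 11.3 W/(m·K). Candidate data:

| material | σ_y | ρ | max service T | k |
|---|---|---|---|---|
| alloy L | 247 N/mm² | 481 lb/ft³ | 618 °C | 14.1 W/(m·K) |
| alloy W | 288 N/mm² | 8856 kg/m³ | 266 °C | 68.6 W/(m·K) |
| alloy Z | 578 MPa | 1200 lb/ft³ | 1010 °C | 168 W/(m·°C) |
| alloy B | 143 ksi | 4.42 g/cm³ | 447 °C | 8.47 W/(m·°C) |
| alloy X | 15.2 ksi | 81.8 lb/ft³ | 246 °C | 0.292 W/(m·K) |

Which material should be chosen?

alloy L

Screen on constraints: max service T ≥ 256 °C; k ≥ 11.3 W/(m·K). Survivors: alloy L, alloy W, alloy Z.
After converting to SI:
  alloy L: σ_y = 247.0 MPa, ρ = 7705 kg/m³
  alloy W: σ_y = 288.0 MPa, ρ = 8856 kg/m³
  alloy Z: σ_y = 578.0 MPa, ρ = 19220 kg/m³
  alloy L: M = 2.04×10⁻³
  alloy W: M = 1.92×10⁻³
  alloy Z: M = 1.25×10⁻³
Alloy L ranks first.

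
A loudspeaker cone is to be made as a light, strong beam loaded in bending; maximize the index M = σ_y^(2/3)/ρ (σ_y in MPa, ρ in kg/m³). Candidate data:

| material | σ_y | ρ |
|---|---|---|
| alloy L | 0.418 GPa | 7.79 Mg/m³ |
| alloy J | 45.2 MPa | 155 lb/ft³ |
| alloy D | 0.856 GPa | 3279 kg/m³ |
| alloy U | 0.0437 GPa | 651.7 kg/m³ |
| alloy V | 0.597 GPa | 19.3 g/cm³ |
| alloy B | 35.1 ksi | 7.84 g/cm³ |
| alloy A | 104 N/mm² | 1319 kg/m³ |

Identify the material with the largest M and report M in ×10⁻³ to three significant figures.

alloy D, M = 27.5×10⁻³

In SI units:
  alloy L: σ_y = 418.0 MPa, ρ = 7790 kg/m³
  alloy J: σ_y = 45.20 MPa, ρ = 2483 kg/m³
  alloy D: σ_y = 856.0 MPa, ρ = 3279 kg/m³
  alloy U: σ_y = 43.70 MPa, ρ = 651.7 kg/m³
  alloy V: σ_y = 597.0 MPa, ρ = 19300 kg/m³
  alloy B: σ_y = 242.0 MPa, ρ = 7840 kg/m³
  alloy A: σ_y = 104.0 MPa, ρ = 1319 kg/m³
  alloy D: M = 27.5×10⁻³
  alloy U: M = 19.0×10⁻³
  alloy A: M = 16.8×10⁻³
  alloy L: M = 7.18×10⁻³
  alloy J: M = 5.11×10⁻³
  alloy B: M = 4.95×10⁻³
  alloy V: M = 3.67×10⁻³
The maximum is for alloy D.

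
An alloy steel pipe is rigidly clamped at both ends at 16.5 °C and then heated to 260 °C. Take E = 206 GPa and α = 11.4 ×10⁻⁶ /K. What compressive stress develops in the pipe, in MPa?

572 MPa

ΔT = 243.5 K. Constrained thermal stress σ = E·α·ΔT = 206.0×10³ MPa × 11.4×10⁻⁶ × 243.5 = 572 MPa (compressive).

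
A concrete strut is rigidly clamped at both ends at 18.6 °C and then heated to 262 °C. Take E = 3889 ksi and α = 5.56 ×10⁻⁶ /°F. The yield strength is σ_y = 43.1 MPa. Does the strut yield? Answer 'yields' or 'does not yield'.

yields

E = 3889 ksi = 26.81 GPa.
α = 5.56×10⁻⁶/°F × 9/5 = 10.0×10⁻⁶/K.
ΔT = 243.4 K. Constrained thermal stress σ = E·α·ΔT = 26.81×10³ MPa × 10.0×10⁻⁶ × 243.4 = 65.3 MPa (compressive).
Compare to σ_y = 43.1 MPa: σ ≥ σ_y, so it yields.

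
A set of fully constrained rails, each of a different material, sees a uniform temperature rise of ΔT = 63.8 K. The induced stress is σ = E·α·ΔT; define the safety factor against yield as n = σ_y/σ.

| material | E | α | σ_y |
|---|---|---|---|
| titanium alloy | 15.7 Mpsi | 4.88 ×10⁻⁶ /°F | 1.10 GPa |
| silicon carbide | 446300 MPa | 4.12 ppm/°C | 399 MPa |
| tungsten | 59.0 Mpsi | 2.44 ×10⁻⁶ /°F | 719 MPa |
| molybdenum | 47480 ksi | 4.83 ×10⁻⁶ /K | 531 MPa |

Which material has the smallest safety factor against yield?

silicon carbide

With everything in SI (GPa, ×10⁻⁶/K, MPa):
  titanium alloy: E = 108.2, α = 8.78, σ_y = 1100 → σ = 60.7 MPa, n = 18.1
  silicon carbide: E = 446.3, α = 4.12, σ_y = 399.0 → σ = 117 MPa, n = 3.40
  tungsten: E = 406.8, α = 4.39, σ_y = 719.0 → σ = 114 MPa, n = 6.31
  molybdenum: E = 327.4, α = 4.83, σ_y = 531.0 → σ = 101 MPa, n = 5.26
Smallest n: silicon carbide with n = 3.40.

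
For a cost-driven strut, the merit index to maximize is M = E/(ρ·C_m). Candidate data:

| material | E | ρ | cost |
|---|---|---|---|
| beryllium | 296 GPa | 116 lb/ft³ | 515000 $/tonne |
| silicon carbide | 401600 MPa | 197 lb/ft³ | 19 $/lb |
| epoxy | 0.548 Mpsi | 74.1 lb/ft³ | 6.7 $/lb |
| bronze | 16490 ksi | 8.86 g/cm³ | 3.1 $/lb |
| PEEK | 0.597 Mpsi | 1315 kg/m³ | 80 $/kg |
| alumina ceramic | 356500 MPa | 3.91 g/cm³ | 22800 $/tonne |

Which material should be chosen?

alumina ceramic

Convert each candidate to consistent units, then evaluate M:
  beryllium: E = 296.0 GPa, ρ = 1858 kg/m³, cost = 515.0 $/kg
  silicon carbide: E = 401.6 GPa, ρ = 3156 kg/m³, cost = 41.89 $/kg
  epoxy: E = 3.778 GPa, ρ = 1187 kg/m³, cost = 14.77 $/kg
  bronze: E = 113.7 GPa, ρ = 8860 kg/m³, cost = 6.834 $/kg
  PEEK: E = 4.116 GPa, ρ = 1315 kg/m³, cost = 80.00 $/kg
  alumina ceramic: E = 356.5 GPa, ρ = 3910 kg/m³, cost = 22.80 $/kg
  alumina ceramic: M = 4.00 MN·m per $
  silicon carbide: M = 3.04 MN·m per $
  bronze: M = 1.88 MN·m per $
  beryllium: M = 0.309 MN·m per $
  epoxy: M = 0.216 MN·m per $
  PEEK: M = 0.0391 MN·m per $
Alumina ceramic has the largest M.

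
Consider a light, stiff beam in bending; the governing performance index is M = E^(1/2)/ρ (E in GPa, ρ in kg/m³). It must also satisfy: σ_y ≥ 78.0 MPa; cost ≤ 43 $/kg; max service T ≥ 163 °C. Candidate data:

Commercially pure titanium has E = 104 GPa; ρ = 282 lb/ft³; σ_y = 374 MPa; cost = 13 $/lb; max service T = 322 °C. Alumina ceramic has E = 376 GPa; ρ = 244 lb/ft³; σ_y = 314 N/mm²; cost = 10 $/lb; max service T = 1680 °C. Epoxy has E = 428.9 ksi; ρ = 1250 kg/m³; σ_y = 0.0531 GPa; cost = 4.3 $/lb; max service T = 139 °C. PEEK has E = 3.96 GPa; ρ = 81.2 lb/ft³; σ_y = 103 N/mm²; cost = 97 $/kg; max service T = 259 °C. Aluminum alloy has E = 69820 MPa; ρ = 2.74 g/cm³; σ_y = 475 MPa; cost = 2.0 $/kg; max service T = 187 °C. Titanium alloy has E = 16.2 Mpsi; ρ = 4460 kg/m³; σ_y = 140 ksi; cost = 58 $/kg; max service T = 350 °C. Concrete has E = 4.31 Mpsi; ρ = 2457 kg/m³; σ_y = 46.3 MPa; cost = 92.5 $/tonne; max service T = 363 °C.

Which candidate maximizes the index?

alumina ceramic

Screen on constraints: σ_y ≥ 78.0 MPa; cost ≤ 43 $/kg; max service T ≥ 163 °C. Survivors: commercially pure titanium, alumina ceramic, aluminum alloy.
Convert each candidate to consistent units, then evaluate M:
  commercially pure titanium: E = 104.0 GPa, ρ = 4517 kg/m³
  alumina ceramic: E = 376.0 GPa, ρ = 3909 kg/m³
  aluminum alloy: E = 69.82 GPa, ρ = 2740 kg/m³
  alumina ceramic: M = 4.96×10⁻³
  aluminum alloy: M = 3.05×10⁻³
  commercially pure titanium: M = 2.26×10⁻³
Alumina ceramic ranks first.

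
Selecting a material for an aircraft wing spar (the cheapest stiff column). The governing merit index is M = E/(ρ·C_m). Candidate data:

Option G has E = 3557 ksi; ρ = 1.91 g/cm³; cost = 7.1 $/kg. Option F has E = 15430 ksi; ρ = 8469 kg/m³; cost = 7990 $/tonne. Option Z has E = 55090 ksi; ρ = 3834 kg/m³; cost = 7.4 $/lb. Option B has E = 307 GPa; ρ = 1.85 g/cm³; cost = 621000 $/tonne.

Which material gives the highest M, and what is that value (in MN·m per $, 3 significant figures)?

option Z, M = 6.07 MN·m per $

Convert each candidate to consistent units, then evaluate M:
  option G: E = 24.52 GPa, ρ = 1910 kg/m³, cost = 7.100 $/kg
  option F: E = 106.4 GPa, ρ = 8469 kg/m³, cost = 7.990 $/kg
  option Z: E = 379.8 GPa, ρ = 3834 kg/m³, cost = 16.31 $/kg
  option B: E = 307.0 GPa, ρ = 1850 kg/m³, cost = 621.0 $/kg
  option Z: M = 6.07 MN·m per $
  option G: M = 1.81 MN·m per $
  option F: M = 1.57 MN·m per $
  option B: M = 0.267 MN·m per $
Option Z has the largest M.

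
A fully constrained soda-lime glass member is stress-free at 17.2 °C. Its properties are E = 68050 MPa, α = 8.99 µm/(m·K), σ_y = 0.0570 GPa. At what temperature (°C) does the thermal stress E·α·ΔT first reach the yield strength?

E = 68050 MPa = 68.05 GPa.
σ_y = 0.0570 GPa = 57.00 MPa.
E·α·ΔT = 57.00 MPa ⇒ ΔT = 57.00 / (68.05×10³ × 8.99×10⁻⁶) = 93.17 K.
T = 17.2 + 93.17 = 110.4 °C.

110 °C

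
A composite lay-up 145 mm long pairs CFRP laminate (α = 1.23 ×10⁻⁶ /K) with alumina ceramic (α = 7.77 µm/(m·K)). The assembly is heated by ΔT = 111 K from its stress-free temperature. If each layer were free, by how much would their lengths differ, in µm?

105 µm

Δα = |1.23 − 7.77|×10⁻⁶/K = 6.54×10⁻⁶/K.
ΔL_mismatch = Δα·L·ΔT = 6.54×10⁻⁶ × 145.0 mm × 111.0 K = 105 µm.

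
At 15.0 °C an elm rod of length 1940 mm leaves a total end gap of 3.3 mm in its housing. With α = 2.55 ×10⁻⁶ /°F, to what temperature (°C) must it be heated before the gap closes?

α = 2.55×10⁻⁶/°F × 9/5 = 4.59×10⁻⁶/K.
α·L₀·ΔT = 3.3 mm ⇒ ΔT = 3.3 / (4.59×10⁻⁶ × 1940.0) = 370.6 K.
T = 15.0 + 370.6 = 385.6 °C.

386 °C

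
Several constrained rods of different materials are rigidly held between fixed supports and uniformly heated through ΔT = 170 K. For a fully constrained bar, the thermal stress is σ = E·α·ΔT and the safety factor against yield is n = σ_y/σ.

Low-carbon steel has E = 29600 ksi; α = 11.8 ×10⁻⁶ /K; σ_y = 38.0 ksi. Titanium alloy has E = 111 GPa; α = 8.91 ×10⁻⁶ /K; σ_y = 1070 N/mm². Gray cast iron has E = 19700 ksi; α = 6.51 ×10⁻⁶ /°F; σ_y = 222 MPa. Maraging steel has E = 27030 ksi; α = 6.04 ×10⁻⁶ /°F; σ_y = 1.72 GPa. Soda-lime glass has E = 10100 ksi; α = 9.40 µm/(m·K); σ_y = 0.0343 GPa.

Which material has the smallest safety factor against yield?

soda-lime glass

In consistent units (E in GPa, α in ×10⁻⁶/K, σ_y in MPa):
  low-carbon steel: E = 204.1, α = 11.8, σ_y = 262.0 → σ = 409 MPa, n = 0.640
  titanium alloy: E = 111.0, α = 8.91, σ_y = 1070 → σ = 168 MPa, n = 6.36
  gray cast iron: E = 135.8, α = 11.7, σ_y = 222.0 → σ = 271 MPa, n = 0.820
  maraging steel: E = 186.4, α = 10.9, σ_y = 1720 → σ = 344 MPa, n = 4.99
  soda-lime glass: E = 69.64, α = 9.40, σ_y = 34.30 → σ = 111 MPa, n = 0.308
Smallest n: soda-lime glass with n = 0.308.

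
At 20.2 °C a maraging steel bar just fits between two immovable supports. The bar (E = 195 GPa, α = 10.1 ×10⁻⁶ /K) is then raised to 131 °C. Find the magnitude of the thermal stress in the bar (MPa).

218 MPa

ΔT = 110.8 K. Constrained thermal stress σ = E·α·ΔT = 195.0×10³ MPa × 10.1×10⁻⁶ × 110.8 = 218 MPa (compressive).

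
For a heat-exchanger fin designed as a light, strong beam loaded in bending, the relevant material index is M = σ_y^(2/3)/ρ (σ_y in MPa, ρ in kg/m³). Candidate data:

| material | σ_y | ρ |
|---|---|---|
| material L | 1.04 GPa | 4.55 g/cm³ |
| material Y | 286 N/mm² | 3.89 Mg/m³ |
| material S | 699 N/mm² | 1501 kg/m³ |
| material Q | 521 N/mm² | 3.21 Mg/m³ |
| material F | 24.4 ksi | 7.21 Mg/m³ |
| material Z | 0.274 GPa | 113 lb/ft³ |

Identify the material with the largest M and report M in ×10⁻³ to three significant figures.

material S, M = 52.5×10⁻³

In SI units:
  material L: σ_y = 1040 MPa, ρ = 4550 kg/m³
  material Y: σ_y = 286.0 MPa, ρ = 3890 kg/m³
  material S: σ_y = 699.0 MPa, ρ = 1501 kg/m³
  material Q: σ_y = 521.0 MPa, ρ = 3210 kg/m³
  material F: σ_y = 168.2 MPa, ρ = 7210 kg/m³
  material Z: σ_y = 274.0 MPa, ρ = 1810 kg/m³
  material S: M = 52.5×10⁻³
  material Z: M = 23.3×10⁻³
  material L: M = 22.6×10⁻³
  material Q: M = 20.2×10⁻³
  material Y: M = 11.2×10⁻³
  material F: M = 4.23×10⁻³
Highest index: material S.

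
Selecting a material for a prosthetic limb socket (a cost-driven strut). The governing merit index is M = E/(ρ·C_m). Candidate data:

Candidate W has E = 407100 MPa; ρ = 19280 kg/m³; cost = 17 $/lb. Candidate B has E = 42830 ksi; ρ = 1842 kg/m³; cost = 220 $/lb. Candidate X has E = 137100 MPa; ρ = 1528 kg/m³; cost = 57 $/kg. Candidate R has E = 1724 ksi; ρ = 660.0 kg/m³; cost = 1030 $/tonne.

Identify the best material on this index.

candidate R

Putting every candidate on a common basis:
  candidate W: E = 407.1 GPa, ρ = 19280 kg/m³, cost = 37.48 $/kg
  candidate B: E = 295.3 GPa, ρ = 1842 kg/m³, cost = 485.0 $/kg
  candidate X: E = 137.1 GPa, ρ = 1528 kg/m³, cost = 57.00 $/kg
  candidate R: E = 11.89 GPa, ρ = 660.0 kg/m³, cost = 1.030 $/kg
  candidate R: M = 17.5 MN·m per $
  candidate X: M = 1.57 MN·m per $
  candidate W: M = 0.563 MN·m per $
  candidate B: M = 0.331 MN·m per $
Highest index: candidate R.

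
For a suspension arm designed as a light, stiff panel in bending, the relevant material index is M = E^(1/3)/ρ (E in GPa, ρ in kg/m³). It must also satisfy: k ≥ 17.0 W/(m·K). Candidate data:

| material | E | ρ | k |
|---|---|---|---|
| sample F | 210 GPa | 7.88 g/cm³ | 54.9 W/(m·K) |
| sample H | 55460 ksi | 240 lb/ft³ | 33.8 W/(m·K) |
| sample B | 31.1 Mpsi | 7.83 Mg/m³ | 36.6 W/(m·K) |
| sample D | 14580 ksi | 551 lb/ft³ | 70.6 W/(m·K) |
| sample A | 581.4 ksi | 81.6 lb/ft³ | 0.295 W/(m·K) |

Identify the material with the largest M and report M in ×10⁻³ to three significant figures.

Screen on constraints: k ≥ 17.0 W/(m·K). Survivors: sample F, sample H, sample B, sample D.
After converting to SI:
  sample F: E = 210.0 GPa, ρ = 7880 kg/m³
  sample H: E = 382.4 GPa, ρ = 3844 kg/m³
  sample B: E = 214.4 GPa, ρ = 7830 kg/m³
  sample D: E = 100.5 GPa, ρ = 8826 kg/m³
  sample H: M = 1.89×10⁻³
  sample B: M = 0.764×10⁻³
  sample F: M = 0.754×10⁻³
  sample D: M = 0.527×10⁻³
Highest index: sample H.

sample H, M = 1.89×10⁻³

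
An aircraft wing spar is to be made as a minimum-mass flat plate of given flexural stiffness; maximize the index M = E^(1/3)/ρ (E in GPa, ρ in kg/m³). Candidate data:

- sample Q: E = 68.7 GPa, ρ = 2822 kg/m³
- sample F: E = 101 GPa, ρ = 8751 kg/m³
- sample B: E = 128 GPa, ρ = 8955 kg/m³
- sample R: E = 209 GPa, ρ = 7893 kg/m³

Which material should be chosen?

sample Q

Evaluate M for each candidate:
  sample Q: M = 1.45×10⁻³
  sample R: M = 0.752×10⁻³
  sample B: M = 0.563×10⁻³
  sample F: M = 0.532×10⁻³
Sample Q ranks first.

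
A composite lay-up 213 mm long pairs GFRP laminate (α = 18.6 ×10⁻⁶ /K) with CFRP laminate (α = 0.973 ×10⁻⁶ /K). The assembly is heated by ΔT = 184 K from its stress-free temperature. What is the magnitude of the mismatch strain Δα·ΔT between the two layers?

Δα = |18.6 − 0.973|×10⁻⁶/K = 17.6×10⁻⁶/K.
Mismatch strain = Δα·ΔT = 17.6×10⁻⁶ × 184.0 = 3.24×10⁻³.

3.24×10⁻³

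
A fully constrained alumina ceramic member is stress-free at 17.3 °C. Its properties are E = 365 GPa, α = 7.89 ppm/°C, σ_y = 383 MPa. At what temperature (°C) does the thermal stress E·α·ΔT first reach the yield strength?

150 °C

E·α·ΔT = 383.0 MPa ⇒ ΔT = 383.0 / (365.0×10³ × 7.89×10⁻⁶) = 133.0 K.
T = 17.3 + 133.0 = 150.3 °C.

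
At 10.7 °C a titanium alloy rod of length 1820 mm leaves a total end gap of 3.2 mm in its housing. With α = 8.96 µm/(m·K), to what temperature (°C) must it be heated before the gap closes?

207 °C

α·L₀·ΔT = 3.2 mm ⇒ ΔT = 3.2 / (8.96×10⁻⁶ × 1820.0) = 196.2 K.
T = 10.7 + 196.2 = 206.9 °C.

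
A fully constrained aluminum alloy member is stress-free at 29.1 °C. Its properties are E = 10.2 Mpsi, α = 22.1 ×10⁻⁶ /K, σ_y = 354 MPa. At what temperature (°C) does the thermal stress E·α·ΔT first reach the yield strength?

E = 10.2 Mpsi = 70.33 GPa.
E·α·ΔT = 354.0 MPa ⇒ ΔT = 354.0 / (70.33×10³ × 22.1×10⁻⁶) = 227.8 K.
T = 29.1 + 227.8 = 256.9 °C.

257 °C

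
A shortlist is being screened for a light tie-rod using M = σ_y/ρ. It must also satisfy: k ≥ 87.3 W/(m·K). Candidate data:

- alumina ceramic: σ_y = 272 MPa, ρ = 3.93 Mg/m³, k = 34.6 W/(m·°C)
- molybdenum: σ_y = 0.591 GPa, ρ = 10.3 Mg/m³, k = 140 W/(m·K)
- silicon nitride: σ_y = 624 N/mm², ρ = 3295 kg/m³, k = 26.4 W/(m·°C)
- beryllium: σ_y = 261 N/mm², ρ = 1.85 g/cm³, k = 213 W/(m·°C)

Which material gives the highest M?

Screen on constraints: k ≥ 87.3 W/(m·K). Survivors: molybdenum, beryllium.
Convert each candidate to consistent units, then evaluate M:
  molybdenum: σ_y = 591.0 MPa, ρ = 10300 kg/m³
  beryllium: σ_y = 261.0 MPa, ρ = 1850 kg/m³
  beryllium: M = 141 kN·m/kg
  molybdenum: M = 57.4 kN·m/kg
Highest index: beryllium.

beryllium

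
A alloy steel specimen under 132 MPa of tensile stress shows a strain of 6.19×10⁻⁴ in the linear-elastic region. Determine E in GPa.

E = σ/ε = 132 MPa / 6.19×10⁻⁴ = 213200 MPa = 213 GPa.

213 GPa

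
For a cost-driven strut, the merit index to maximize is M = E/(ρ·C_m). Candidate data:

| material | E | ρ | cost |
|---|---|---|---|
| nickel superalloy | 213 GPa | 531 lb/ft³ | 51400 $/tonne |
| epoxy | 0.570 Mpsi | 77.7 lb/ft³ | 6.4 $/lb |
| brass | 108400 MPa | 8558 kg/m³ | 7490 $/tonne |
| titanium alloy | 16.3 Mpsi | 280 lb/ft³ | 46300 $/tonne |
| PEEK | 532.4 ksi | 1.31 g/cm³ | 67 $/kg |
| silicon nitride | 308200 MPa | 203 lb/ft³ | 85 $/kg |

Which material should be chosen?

brass

After converting to SI:
  nickel superalloy: E = 213.0 GPa, ρ = 8506 kg/m³, cost = 51.40 $/kg
  epoxy: E = 3.930 GPa, ρ = 1245 kg/m³, cost = 14.11 $/kg
  brass: E = 108.4 GPa, ρ = 8558 kg/m³, cost = 7.490 $/kg
  titanium alloy: E = 112.4 GPa, ρ = 4485 kg/m³, cost = 46.30 $/kg
  PEEK: E = 3.671 GPa, ρ = 1310 kg/m³, cost = 67.00 $/kg
  silicon nitride: E = 308.2 GPa, ρ = 3252 kg/m³, cost = 85.00 $/kg
  brass: M = 1.69 MN·m per $
  silicon nitride: M = 1.12 MN·m per $
  titanium alloy: M = 0.541 MN·m per $
  nickel superalloy: M = 0.487 MN·m per $
  epoxy: M = 0.224 MN·m per $
  PEEK: M = 0.0418 MN·m per $
The maximum is for brass.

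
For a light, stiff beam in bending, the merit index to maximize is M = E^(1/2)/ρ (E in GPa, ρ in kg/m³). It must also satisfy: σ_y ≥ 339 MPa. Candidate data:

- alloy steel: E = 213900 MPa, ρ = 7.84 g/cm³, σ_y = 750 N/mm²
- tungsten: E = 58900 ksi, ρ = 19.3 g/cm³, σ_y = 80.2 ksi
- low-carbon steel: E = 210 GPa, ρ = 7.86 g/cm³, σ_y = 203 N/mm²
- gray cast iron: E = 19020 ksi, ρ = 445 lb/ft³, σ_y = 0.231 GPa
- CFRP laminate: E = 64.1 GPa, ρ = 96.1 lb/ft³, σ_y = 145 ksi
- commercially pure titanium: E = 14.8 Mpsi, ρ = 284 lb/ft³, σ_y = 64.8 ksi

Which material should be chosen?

Screen on constraints: σ_y ≥ 339 MPa. Survivors: alloy steel, tungsten, CFRP laminate, commercially pure titanium.
In SI units:
  alloy steel: E = 213.9 GPa, ρ = 7840 kg/m³
  tungsten: E = 406.1 GPa, ρ = 19300 kg/m³
  CFRP laminate: E = 64.10 GPa, ρ = 1539 kg/m³
  commercially pure titanium: E = 102.0 GPa, ρ = 4549 kg/m³
  CFRP laminate: M = 5.20×10⁻³
  commercially pure titanium: M = 2.22×10⁻³
  alloy steel: M = 1.87×10⁻³
  tungsten: M = 1.04×10⁻³
Highest index: CFRP laminate.

CFRP laminate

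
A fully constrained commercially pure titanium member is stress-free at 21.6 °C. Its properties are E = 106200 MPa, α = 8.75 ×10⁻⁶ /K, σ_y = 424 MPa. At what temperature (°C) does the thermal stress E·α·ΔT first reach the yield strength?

478 °C

E = 106200 MPa = 106.2 GPa.
E·α·ΔT = 424.0 MPa ⇒ ΔT = 424.0 / (106.2×10³ × 8.75×10⁻⁶) = 456.3 K.
T = 21.6 + 456.3 = 477.9 °C.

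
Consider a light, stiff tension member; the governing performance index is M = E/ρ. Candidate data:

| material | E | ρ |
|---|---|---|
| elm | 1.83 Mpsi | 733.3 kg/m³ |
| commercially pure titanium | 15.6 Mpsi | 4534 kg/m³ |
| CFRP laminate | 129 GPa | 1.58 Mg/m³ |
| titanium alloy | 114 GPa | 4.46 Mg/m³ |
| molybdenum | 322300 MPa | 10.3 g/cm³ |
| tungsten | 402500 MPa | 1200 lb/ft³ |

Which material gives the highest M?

Convert each candidate to consistent units, then evaluate M:
  elm: E = 12.62 GPa, ρ = 733.3 kg/m³
  commercially pure titanium: E = 107.6 GPa, ρ = 4534 kg/m³
  CFRP laminate: E = 129.0 GPa, ρ = 1580 kg/m³
  titanium alloy: E = 114.0 GPa, ρ = 4460 kg/m³
  molybdenum: E = 322.3 GPa, ρ = 10300 kg/m³
  tungsten: E = 402.5 GPa, ρ = 19220 kg/m³
  CFRP laminate: M = 81.6 MN·m/kg
  molybdenum: M = 31.3 MN·m/kg
  titanium alloy: M = 25.6 MN·m/kg
  commercially pure titanium: M = 23.7 MN·m/kg
  tungsten: M = 20.9 MN·m/kg
  elm: M = 17.2 MN·m/kg
CFRP laminate ranks first.

CFRP laminate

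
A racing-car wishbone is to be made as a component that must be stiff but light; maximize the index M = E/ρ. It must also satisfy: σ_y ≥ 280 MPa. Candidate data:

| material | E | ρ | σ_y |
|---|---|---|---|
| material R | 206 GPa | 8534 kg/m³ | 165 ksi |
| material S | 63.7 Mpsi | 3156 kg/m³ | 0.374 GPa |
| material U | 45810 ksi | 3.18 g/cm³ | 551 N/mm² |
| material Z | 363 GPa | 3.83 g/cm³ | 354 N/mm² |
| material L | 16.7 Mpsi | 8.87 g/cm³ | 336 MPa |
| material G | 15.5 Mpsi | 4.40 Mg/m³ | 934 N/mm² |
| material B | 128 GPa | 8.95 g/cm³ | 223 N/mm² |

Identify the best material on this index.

material S

Screen on constraints: σ_y ≥ 280 MPa. Survivors: material R, material S, material U, material Z, material L, material G.
Normalizing units and computing the index:
  material R: E = 206.0 GPa, ρ = 8534 kg/m³
  material S: E = 439.2 GPa, ρ = 3156 kg/m³
  material U: E = 315.8 GPa, ρ = 3180 kg/m³
  material Z: E = 363.0 GPa, ρ = 3830 kg/m³
  material L: E = 115.1 GPa, ρ = 8870 kg/m³
  material G: E = 106.9 GPa, ρ = 4400 kg/m³
  material S: M = 139 MN·m/kg
  material U: M = 99.3 MN·m/kg
  material Z: M = 94.8 MN·m/kg
  material G: M = 24.3 MN·m/kg
  material R: M = 24.1 MN·m/kg
  material L: M = 13.0 MN·m/kg
The maximum is for material S.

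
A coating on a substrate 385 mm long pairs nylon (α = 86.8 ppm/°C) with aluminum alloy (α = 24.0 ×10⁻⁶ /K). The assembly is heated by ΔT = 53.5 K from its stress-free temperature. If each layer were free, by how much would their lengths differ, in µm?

1290 µm

Δα = |86.8 − 24.0|×10⁻⁶/K = 62.8×10⁻⁶/K.
ΔL_mismatch = Δα·L·ΔT = 62.8×10⁻⁶ × 385.0 mm × 53.5 K = 1290 µm.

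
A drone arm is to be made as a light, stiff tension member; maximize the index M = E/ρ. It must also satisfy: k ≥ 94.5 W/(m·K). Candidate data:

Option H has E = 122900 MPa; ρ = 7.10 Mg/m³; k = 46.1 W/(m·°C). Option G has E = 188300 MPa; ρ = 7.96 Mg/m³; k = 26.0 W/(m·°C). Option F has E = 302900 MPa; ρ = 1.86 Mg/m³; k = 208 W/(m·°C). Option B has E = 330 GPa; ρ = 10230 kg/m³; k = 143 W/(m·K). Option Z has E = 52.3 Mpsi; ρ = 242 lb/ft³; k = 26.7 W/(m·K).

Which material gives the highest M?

option F

Screen on constraints: k ≥ 94.5 W/(m·K). Survivors: option F, option B.
After converting to SI:
  option F: E = 302.9 GPa, ρ = 1860 kg/m³
  option B: E = 330.0 GPa, ρ = 10230 kg/m³
  option F: M = 163 MN·m/kg
  option B: M = 32.3 MN·m/kg
Option F ranks first.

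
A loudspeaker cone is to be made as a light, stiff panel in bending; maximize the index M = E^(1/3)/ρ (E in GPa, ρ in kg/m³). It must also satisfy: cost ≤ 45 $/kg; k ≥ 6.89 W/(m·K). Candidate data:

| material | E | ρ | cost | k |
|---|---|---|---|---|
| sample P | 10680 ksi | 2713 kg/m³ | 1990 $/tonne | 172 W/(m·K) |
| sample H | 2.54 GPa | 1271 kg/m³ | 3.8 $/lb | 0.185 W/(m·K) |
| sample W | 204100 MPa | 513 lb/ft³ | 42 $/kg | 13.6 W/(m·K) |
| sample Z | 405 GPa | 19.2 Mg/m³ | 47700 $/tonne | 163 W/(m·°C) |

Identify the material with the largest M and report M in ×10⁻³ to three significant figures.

sample P, M = 1.54×10⁻³

Screen on constraints: cost ≤ 45 $/kg; k ≥ 6.89 W/(m·K). Survivors: sample P, sample W.
In SI units:
  sample P: E = 73.64 GPa, ρ = 2713 kg/m³
  sample W: E = 204.1 GPa, ρ = 8217 kg/m³
  sample P: M = 1.54×10⁻³
  sample W: M = 0.716×10⁻³
Highest index: sample P.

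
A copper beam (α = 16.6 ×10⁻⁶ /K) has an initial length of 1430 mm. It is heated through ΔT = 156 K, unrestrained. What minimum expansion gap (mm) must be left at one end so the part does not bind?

ΔL = α·L₀·ΔT = 16.6×10⁻⁶ × 1430 mm × 156.0 K = 3.70 mm.

3.70 mm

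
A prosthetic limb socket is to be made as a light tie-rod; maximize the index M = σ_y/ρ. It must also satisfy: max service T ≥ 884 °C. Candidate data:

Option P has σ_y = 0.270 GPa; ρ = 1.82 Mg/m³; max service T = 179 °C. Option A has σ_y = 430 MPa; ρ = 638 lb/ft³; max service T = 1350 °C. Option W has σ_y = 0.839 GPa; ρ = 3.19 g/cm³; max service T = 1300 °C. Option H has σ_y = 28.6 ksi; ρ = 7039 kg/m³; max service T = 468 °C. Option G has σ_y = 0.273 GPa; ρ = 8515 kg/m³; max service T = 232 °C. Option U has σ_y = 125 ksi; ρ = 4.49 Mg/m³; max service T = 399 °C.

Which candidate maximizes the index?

Screen on constraints: max service T ≥ 884 °C. Survivors: option A, option W.
In SI units:
  option A: σ_y = 430.0 MPa, ρ = 10220 kg/m³
  option W: σ_y = 839.0 MPa, ρ = 3190 kg/m³
  option W: M = 263 kN·m/kg
  option A: M = 42.1 kN·m/kg
Option W ranks first.

option W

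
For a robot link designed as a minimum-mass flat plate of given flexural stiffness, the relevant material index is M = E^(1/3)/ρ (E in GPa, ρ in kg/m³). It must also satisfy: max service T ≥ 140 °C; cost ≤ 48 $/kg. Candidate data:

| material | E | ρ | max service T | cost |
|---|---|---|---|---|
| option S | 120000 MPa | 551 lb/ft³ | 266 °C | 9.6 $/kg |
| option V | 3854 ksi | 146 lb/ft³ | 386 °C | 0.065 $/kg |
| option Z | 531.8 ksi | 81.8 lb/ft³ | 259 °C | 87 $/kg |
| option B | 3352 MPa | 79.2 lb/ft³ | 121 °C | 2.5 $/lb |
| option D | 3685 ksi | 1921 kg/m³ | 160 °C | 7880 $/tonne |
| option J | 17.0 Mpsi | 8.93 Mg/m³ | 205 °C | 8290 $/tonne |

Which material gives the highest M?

option D

Screen on constraints: max service T ≥ 140 °C; cost ≤ 48 $/kg. Survivors: option S, option V, option D, option J.
In SI units:
  option S: E = 120.0 GPa, ρ = 8826 kg/m³
  option V: E = 26.57 GPa, ρ = 2339 kg/m³
  option D: E = 25.41 GPa, ρ = 1921 kg/m³
  option J: E = 117.2 GPa, ρ = 8930 kg/m³
  option D: M = 1.53×10⁻³
  option V: M = 1.28×10⁻³
  option S: M = 0.559×10⁻³
  option J: M = 0.548×10⁻³
The maximum is for option D.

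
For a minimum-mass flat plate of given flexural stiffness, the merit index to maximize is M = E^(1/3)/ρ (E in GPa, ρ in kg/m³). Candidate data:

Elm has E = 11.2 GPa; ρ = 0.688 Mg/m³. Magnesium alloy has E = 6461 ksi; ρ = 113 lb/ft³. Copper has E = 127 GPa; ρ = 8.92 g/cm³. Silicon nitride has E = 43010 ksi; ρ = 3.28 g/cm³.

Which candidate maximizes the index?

elm

In SI units:
  elm: E = 11.20 GPa, ρ = 688.0 kg/m³
  magnesium alloy: E = 44.55 GPa, ρ = 1810 kg/m³
  copper: E = 127.0 GPa, ρ = 8920 kg/m³
  silicon nitride: E = 296.5 GPa, ρ = 3280 kg/m³
  elm: M = 3.25×10⁻³
  silicon nitride: M = 2.03×10⁻³
  magnesium alloy: M = 1.96×10⁻³
  copper: M = 0.564×10⁻³
The maximum is for elm.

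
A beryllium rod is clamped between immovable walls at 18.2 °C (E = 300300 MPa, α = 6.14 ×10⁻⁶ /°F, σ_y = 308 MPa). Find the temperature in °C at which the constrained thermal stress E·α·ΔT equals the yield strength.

111 °C

E = 300300 MPa = 300.3 GPa.
α = 6.14×10⁻⁶/°F × 9/5 = 11.1×10⁻⁶/K.
E·α·ΔT = 308.0 MPa ⇒ ΔT = 308.0 / (300.3×10³ × 11.1×10⁻⁶) = 92.80 K.
T = 18.2 + 92.80 = 111.0 °C.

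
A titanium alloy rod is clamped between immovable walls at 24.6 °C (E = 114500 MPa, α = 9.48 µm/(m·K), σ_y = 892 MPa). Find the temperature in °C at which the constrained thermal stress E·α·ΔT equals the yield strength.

E = 114500 MPa = 114.5 GPa.
E·α·ΔT = 892.0 MPa ⇒ ΔT = 892.0 / (114.5×10³ × 9.48×10⁻⁶) = 821.8 K.
T = 24.6 + 821.8 = 846.4 °C.

846 °C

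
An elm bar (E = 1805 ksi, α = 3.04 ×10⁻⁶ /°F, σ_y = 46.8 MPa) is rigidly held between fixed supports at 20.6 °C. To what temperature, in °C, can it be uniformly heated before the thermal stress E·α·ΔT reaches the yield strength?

708 °C

E = 1805 ksi = 12.45 GPa.
α = 3.04×10⁻⁶/°F × 9/5 = 5.47×10⁻⁶/K.
E·α·ΔT = 46.80 MPa ⇒ ΔT = 46.80 / (12.45×10³ × 5.47×10⁻⁶) = 687.2 K.
T = 20.6 + 687.2 = 707.8 °C.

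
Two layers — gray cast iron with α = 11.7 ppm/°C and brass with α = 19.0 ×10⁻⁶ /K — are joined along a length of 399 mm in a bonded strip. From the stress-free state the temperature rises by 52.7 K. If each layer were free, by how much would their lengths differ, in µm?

153 µm

Δα = |11.7 − 19.0|×10⁻⁶/K = 7.30×10⁻⁶/K.
ΔL_mismatch = Δα·L·ΔT = 7.30×10⁻⁶ × 399.0 mm × 52.7 K = 153 µm.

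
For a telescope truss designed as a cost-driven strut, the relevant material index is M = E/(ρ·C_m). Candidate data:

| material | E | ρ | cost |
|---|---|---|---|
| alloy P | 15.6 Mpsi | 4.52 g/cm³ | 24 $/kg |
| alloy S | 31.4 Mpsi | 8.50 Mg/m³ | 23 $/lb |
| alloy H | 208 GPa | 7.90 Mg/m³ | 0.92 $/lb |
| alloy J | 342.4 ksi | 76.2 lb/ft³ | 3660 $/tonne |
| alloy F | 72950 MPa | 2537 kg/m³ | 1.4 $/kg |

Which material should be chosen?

After converting to SI:
  alloy P: E = 107.6 GPa, ρ = 4520 kg/m³, cost = 24.00 $/kg
  alloy S: E = 216.5 GPa, ρ = 8500 kg/m³, cost = 50.71 $/kg
  alloy H: E = 208.0 GPa, ρ = 7900 kg/m³, cost = 2.028 $/kg
  alloy J: E = 2.361 GPa, ρ = 1221 kg/m³, cost = 3.660 $/kg
  alloy F: E = 72.95 GPa, ρ = 2537 kg/m³, cost = 1.400 $/kg
  alloy F: M = 20.5 MN·m per $
  alloy H: M = 13.0 MN·m per $
  alloy P: M = 0.992 MN·m per $
  alloy J: M = 0.528 MN·m per $
  alloy S: M = 0.502 MN·m per $
The maximum is for alloy F.

alloy F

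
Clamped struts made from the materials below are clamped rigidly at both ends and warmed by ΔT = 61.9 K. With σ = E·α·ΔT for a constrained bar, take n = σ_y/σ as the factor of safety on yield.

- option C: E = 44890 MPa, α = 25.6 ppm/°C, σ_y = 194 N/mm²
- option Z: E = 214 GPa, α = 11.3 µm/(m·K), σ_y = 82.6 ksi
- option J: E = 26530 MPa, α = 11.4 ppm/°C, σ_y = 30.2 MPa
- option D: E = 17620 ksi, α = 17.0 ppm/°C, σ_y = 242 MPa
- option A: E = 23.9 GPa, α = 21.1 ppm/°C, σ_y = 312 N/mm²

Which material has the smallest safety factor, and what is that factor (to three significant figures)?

option J, n = 1.61

With everything in SI (GPa, ×10⁻⁶/K, MPa):
  option C: E = 44.89, α = 25.6, σ_y = 194.0 → σ = 71.1 MPa, n = 2.73
  option Z: E = 214.0, α = 11.3, σ_y = 569.5 → σ = 150 MPa, n = 3.80
  option J: E = 26.53, α = 11.4, σ_y = 30.20 → σ = 18.7 MPa, n = 1.61
  option D: E = 121.5, α = 17.0, σ_y = 242.0 → σ = 128 MPa, n = 1.89
  option A: E = 23.90, α = 21.1, σ_y = 312.0 → σ = 31.2 MPa, n = 10.0
Smallest n: option J with n = 1.61.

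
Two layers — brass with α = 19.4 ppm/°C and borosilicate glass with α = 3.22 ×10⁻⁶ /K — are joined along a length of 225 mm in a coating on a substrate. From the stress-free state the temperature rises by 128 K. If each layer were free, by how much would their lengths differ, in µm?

466 µm

Δα = |19.4 − 3.22|×10⁻⁶/K = 16.2×10⁻⁶/K.
ΔL_mismatch = Δα·L·ΔT = 16.2×10⁻⁶ × 225.0 mm × 128.0 K = 466 µm.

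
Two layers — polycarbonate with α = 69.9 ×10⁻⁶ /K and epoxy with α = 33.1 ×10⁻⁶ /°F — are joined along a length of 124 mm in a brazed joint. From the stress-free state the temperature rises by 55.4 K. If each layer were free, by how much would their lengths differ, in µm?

epoxy: α = 33.1×10⁻⁶/°F × 9/5 = 59.6×10⁻⁶/K.
Δα = |69.9 − 59.6|×10⁻⁶/K = 10.3×10⁻⁶/K.
ΔL_mismatch = Δα·L·ΔT = 10.3×10⁻⁶ × 124.0 mm × 55.4 K = 70.9 µm.

70.9 µm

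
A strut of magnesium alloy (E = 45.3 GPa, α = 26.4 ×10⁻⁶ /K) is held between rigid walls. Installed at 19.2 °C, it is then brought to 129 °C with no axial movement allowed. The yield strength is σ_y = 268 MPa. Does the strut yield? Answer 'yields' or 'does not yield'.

ΔT = 109.8 K. Constrained thermal stress σ = E·α·ΔT = 45.30×10³ MPa × 26.4×10⁻⁶ × 109.8 = 131 MPa (compressive).
Compare to σ_y = 268 MPa: σ < σ_y, so it does not yield.

does not yield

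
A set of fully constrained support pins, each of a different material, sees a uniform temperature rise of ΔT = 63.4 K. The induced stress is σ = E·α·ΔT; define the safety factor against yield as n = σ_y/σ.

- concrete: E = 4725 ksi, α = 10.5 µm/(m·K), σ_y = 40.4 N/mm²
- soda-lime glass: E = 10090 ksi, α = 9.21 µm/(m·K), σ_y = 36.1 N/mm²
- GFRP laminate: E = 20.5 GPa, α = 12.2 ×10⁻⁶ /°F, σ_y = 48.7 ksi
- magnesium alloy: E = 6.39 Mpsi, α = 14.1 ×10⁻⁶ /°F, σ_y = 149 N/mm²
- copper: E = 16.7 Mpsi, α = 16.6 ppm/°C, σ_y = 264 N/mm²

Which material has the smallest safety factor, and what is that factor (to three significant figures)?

soda-lime glass, n = 0.889

Converting E to GPa, α to ×10⁻⁶/K, σ_y to MPa, then σ and n for each:
  concrete: E = 32.58, α = 10.5, σ_y = 40.40 → σ = 21.7 MPa, n = 1.86
  soda-lime glass: E = 69.57, α = 9.21, σ_y = 36.10 → σ = 40.6 MPa, n = 0.889
  GFRP laminate: E = 20.50, α = 22.0, σ_y = 335.8 → σ = 28.5 MPa, n = 11.8
  magnesium alloy: E = 44.06, α = 25.4, σ_y = 149.0 → σ = 70.9 MPa, n = 2.10
  copper: E = 115.1, α = 16.6, σ_y = 264.0 → σ = 121 MPa, n = 2.18
The minimum is soda-lime glass at n = 0.889.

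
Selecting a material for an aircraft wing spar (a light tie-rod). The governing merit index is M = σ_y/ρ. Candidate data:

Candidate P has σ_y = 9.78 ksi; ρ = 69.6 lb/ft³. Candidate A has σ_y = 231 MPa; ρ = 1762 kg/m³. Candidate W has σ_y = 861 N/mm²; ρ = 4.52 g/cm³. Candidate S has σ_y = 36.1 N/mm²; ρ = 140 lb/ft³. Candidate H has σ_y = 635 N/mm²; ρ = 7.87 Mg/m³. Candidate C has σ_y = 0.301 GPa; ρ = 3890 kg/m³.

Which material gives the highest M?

Normalizing units and computing the index:
  candidate P: σ_y = 67.43 MPa, ρ = 1115 kg/m³
  candidate A: σ_y = 231.0 MPa, ρ = 1762 kg/m³
  candidate W: σ_y = 861.0 MPa, ρ = 4520 kg/m³
  candidate S: σ_y = 36.10 MPa, ρ = 2243 kg/m³
  candidate H: σ_y = 635.0 MPa, ρ = 7870 kg/m³
  candidate C: σ_y = 301.0 MPa, ρ = 3890 kg/m³
  candidate W: M = 190 kN·m/kg
  candidate A: M = 131 kN·m/kg
  candidate H: M = 80.7 kN·m/kg
  candidate C: M = 77.4 kN·m/kg
  candidate P: M = 60.5 kN·m/kg
  candidate S: M = 16.1 kN·m/kg
Candidate W has the largest M.

candidate W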